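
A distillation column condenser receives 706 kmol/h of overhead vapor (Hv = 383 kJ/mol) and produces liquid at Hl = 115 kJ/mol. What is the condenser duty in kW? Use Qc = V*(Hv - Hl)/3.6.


Qc = 706 * (383 - 115) / 3.6 = 706 * 268 / 3.6 = 52560

52560 kW


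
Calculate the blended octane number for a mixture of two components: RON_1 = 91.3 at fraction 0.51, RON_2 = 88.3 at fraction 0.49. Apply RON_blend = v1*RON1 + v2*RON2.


Linear blending: RON_blend = sum(vi * RONi)
Contribution 1: 0.51 * 91.3 = 46.563
Contribution 2: 0.49 * 88.3 = 43.267
RON_blend = 46.563 + 43.267 = 89.83

89.83


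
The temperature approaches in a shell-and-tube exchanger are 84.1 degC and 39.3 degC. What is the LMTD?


LMTD = (dT1 - dT2) / ln(dT1/dT2)
= (84.1 - 39.3) / ln(84.1 / 39.3) = 44.8 / 0.760782 = 58.89

58.89 degC


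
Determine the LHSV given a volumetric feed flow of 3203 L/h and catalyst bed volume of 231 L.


LHSV = volumetric feed rate / catalyst volume
= 3203 L/h / 231 L
= 13.87 h^-1

13.87 h^-1


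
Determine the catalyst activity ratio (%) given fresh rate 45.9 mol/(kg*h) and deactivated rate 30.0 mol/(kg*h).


Activity (%) = (rate_used / rate_fresh) * 100
rate_used = 30.0, rate_fresh = 45.9
= (30.0 / 45.9) * 100
= 0.6536 * 100 = 65.36

65.36 %


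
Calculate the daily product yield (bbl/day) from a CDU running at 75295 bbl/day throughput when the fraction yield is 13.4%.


Crude throughput = 75295 bbl/day
Fraction yield = 13.4%
yield = throughput * fraction / 100
yield = 75295 * 13.4 / 100 = 10089.53

10089.53 bbl/day


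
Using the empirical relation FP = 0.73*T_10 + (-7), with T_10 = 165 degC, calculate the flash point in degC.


FP = 0.73 * 165 + (-7) = 113.45

113.45 degC


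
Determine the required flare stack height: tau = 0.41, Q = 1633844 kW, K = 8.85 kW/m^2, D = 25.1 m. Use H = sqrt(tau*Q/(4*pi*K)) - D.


tau*Q/(4*pi*K) = 0.41 * 1633844 / (4 * pi * 8.85) = 6023.39
sqrt(6023.39) = 77.6105
H = 77.6105 - 25.1 = 52.51

52.51 m


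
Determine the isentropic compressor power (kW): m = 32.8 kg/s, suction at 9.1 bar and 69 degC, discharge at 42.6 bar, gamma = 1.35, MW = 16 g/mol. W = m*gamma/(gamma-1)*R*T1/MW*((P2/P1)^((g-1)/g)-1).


Isentropic work: W = m*(gamma/(gamma-1))*(R*T1/MW)*((P2/P1)^((gamma-1)/gamma) - 1)
T1 = 69 + 273.15 = 342.15 K
Pressure ratio = 42.6 / 9.1 = 4.68132
Exponent = (1.35 - 1)/1.35 = 0.259259
(P2/P1)^exp - 1 = 4.68132^0.259259 - 1 = 0.492104
W = 32.8 * 1.35 / 0.35 * 8.314 * 342.15 / 16 * 0.492104 = 11070

11070 kW


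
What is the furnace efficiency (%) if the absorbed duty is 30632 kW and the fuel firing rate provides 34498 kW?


Furnace efficiency = Q_absorbed / Q_fuel * 100
= 30632 / 34498 * 100 = 88.79

88.79 %


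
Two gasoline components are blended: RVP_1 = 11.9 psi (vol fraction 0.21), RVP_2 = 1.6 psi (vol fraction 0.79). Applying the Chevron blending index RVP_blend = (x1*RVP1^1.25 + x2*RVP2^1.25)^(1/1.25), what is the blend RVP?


Chevron index: RVP_blend = (sum xi*RVPi^1.25)^(1/1.25)
RVP^1.25 terms: 0.21 * 11.9^1.25 + 0.79 * 1.6^1.25 = 6.06304
RVP_blend = 6.06304^(1/1.25) = 4.228

4.228 psi


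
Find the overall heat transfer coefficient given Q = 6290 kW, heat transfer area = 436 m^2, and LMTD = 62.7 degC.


From Q = U*A*LMTD, U = Q / (A * LMTD)
U = 6290 / (436 * 62.7) = 6290 / 27337.2 = 0.2301

0.2301 kW/(m^2*K)


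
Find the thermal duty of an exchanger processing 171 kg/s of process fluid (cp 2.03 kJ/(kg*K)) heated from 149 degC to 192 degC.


Q = m_dot * cp * delta_T
delta_T = 192 - 149 = 43 K
Q = 171 * 2.03 * 43
= 347.13 * 43
= 14926.59 kW

14926.59 kW


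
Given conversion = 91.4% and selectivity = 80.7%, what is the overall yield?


Overall yield = conversion (%) * selectivity (%) / 100
Conversion = 91.4%, Selectivity = 80.7%
Y = 91.4 * 80.7 / 100
= 73.7598 %

73.7598 %


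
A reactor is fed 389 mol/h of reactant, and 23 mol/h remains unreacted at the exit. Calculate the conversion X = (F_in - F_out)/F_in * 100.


X = (F_in - F_out) / F_in * 100
Moles reacted = 389 - 23 = 366
X = 366 / 389 * 100
= 0.9409 * 100
= 94.09 %

94.09 %


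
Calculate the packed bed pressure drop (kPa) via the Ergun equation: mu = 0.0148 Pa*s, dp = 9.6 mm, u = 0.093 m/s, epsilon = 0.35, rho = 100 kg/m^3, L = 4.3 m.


dp = 9.6 mm = 0.0096 m
Viscous term = 150*0.0148*0.093*(1-0.35)^2 / (0.0096^2*0.35^3) = 22075.8
Inertial term = 1.75*100*0.093^2*(1-0.35) / (0.0096*0.35^3) = 2390.24
dP/L = 22075.8 + 2390.24 = 24466 Pa/m
dP = 24466 * 4.3 / 1000 = 105.2 kPa

105.2 kPa


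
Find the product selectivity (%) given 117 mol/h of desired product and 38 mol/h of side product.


Selectivity = desired / (desired + undesired) * 100
Total products = 117 + 38 = 155 mol/h
S = 117 / 155 * 100
= 0.7548 * 100
= 75.48 %

75.48 %


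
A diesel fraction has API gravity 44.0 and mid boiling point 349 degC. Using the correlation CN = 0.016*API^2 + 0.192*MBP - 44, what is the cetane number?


CN = 0.016 * 44.0^2 + 0.192 * 349 - 44
CN = 30.976 + 67.008 - 44 = 53.984

53.984


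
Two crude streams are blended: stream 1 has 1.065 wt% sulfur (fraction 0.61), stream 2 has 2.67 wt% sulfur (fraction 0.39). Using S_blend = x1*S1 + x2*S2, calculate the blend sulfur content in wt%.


Linear sulfur blending: S_blend = x1*S1 + x2*S2
Contribution 1: 0.61 * 1.065 = 0.64965 wt%
Contribution 2: 0.39 * 2.67 = 1.0413 wt%
S_blend = 0.64965 + 1.0413 = 1.69095

1.69095 wt%


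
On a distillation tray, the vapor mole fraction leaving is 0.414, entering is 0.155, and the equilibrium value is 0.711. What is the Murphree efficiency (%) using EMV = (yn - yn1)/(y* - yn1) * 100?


Murphree vapor efficiency: EMV = (y_n - y_(n-1)) / (y*_n - y_(n-1)) * 100
EMV = (0.414 - 0.155) / (0.711 - 0.155) * 100 = 0.259 / 0.556 * 100 = 46.58

46.58 %


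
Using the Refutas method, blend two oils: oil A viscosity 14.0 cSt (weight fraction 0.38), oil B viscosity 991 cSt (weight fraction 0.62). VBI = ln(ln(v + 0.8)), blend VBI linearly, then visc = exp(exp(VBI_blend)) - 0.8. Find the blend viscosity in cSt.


Refutas method: VBN_i = 14.534*ln(ln(visc_i + 0.8)) + 10.975, blended linearly by mass fraction; since VBN is linear in VBI_i = ln(ln(visc_i + 0.8)) and the fractions sum to 1, blend VBI directly: visc = exp(exp(VBI_blend)) - 0.8
VBI_1 = ln(ln(14.0 + 0.8)) = 0.99126
VBI_2 = ln(ln(991 + 0.8)) = 1.93145
VBI_blend = 0.38 * 0.99126 + 0.62 * 1.93145 = 1.57418
visc_blend = exp(exp(1.57418)) - 0.8 = 124.0

124.0 cSt


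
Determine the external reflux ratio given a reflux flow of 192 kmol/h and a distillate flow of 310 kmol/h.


Reflux ratio definition: R = L / D (liquid returned / distillate withdrawn)
L = 192 kmol/h, D = 310 kmol/h
R = 192 / 310 = 0.6194

0.6194


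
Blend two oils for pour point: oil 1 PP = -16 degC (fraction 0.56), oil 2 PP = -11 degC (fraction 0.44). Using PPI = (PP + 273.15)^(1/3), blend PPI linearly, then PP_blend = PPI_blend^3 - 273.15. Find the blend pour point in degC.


PPI_1 = (-16 + 273.15)^(1/3) = 6.359098
PPI_2 = (-11 + 273.15)^(1/3) = 6.400049
PPI_blend = 0.56 * 6.359098 + 0.44 * 6.400049 = 6.377116
PP_blend = 6.377116^3 - 273.15 = 259.3421 - 273.15 = -13.81

-13.81 degC


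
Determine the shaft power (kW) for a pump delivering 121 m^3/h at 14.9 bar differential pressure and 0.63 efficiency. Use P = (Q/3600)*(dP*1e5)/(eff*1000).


Q = 121 / 3600 = 0.0336111 m^3/s
P = 0.0336111 * (14.9 * 1e5) / 0.63 / 1000 = 79.49

79.49 kW


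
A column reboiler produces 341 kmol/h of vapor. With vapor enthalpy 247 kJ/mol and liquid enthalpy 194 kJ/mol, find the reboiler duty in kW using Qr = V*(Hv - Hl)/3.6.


Qr = 341 * (247 - 194) / 3.6 = 341 * 53 / 3.6 = 5020

5020 kW


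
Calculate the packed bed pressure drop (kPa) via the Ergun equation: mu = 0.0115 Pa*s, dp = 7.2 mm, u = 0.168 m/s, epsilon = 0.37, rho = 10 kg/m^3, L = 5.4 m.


dp = 7.2 mm = 0.0072 m
Viscous term = 150*0.0115*0.168*(1-0.37)^2 / (0.0072^2*0.37^3) = 43803.6
Inertial term = 1.75*10*0.168^2*(1-0.37) / (0.0072*0.37^3) = 853.217
dP/L = 43803.6 + 853.217 = 44656.8 Pa/m
dP = 44656.8 * 5.4 / 1000 = 241.1 kPa

241.1 kPa


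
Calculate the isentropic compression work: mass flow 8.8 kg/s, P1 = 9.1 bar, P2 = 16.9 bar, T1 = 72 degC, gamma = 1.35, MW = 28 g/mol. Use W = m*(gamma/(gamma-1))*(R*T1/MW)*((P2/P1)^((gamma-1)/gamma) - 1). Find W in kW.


Isentropic work: W = m*(gamma/(gamma-1))*(R*T1/MW)*((P2/P1)^((gamma-1)/gamma) - 1)
T1 = 72 + 273.15 = 345.15 K
Pressure ratio = 16.9 / 9.1 = 1.85714
Exponent = (1.35 - 1)/1.35 = 0.259259
(P2/P1)^exp - 1 = 1.85714^0.259259 - 1 = 0.174087
W = 8.8 * 1.35 / 0.35 * 8.314 * 345.15 / 28 * 0.174087 = 605.6

605.6 kW


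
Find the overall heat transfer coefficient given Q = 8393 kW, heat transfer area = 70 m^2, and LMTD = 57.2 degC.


From Q = U*A*LMTD, U = Q / (A * LMTD)
U = 8393 / (70 * 57.2) = 8393 / 4004 = 2.096

2.096 kW/(m^2*K)


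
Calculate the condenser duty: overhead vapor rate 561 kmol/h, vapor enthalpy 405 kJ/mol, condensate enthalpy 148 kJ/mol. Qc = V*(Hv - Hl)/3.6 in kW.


Qc = 561 * (405 - 148) / 3.6 = 561 * 257 / 3.6 = 40050

40050 kW


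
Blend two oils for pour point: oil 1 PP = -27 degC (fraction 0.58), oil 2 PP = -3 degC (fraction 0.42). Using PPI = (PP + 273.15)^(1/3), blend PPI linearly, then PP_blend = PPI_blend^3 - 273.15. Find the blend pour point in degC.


PPI_1 = (-27 + 273.15)^(1/3) = 6.2671
PPI_2 = (-3 + 273.15)^(1/3) = 6.464501
PPI_blend = 0.58 * 6.2671 + 0.42 * 6.464501 = 6.350008
PP_blend = 6.350008^3 - 273.15 = 256.0488 - 273.15 = -17.1

-17.1 degC


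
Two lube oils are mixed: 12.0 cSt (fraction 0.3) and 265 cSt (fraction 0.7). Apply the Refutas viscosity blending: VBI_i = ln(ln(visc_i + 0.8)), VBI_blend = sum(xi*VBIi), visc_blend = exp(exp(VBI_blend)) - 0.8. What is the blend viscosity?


Refutas method: VBN_i = 14.534*ln(ln(visc_i + 0.8)) + 10.975, blended linearly by mass fraction; since VBN is linear in VBI_i = ln(ln(visc_i + 0.8)) and the fractions sum to 1, blend VBI directly: visc = exp(exp(VBI_blend)) - 0.8
VBI_1 = ln(ln(12.0 + 0.8)) = 0.935876
VBI_2 = ln(ln(265 + 0.8)) = 1.71968
VBI_blend = 0.3 * 0.935876 + 0.7 * 1.71968 = 1.48454
visc_blend = exp(exp(1.48454)) - 0.8 = 81.71

81.71 cSt


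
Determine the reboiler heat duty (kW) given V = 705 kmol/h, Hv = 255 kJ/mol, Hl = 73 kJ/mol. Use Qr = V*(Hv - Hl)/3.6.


Qr = 705 * (255 - 73) / 3.6 = 705 * 182 / 3.6 = 35640

35640 kW


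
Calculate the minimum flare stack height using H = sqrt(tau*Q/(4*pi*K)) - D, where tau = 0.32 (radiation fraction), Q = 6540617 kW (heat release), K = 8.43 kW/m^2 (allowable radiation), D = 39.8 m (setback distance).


tau*Q/(4*pi*K) = 0.32 * 6540617 / (4 * pi * 8.43) = 19757.5
sqrt(19757.5) = 140.561
H = 140.561 - 39.8 = 100.8

100.8 m


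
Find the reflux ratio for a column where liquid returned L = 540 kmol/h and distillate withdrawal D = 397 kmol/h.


Reflux ratio definition: R = L / D (liquid returned / distillate withdrawn)
L = 540 kmol/h, D = 397 kmol/h
R = 540 / 397 = 1.360

1.360


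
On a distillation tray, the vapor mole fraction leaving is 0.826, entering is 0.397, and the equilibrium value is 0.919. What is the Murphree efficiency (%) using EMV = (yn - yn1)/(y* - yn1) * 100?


Murphree vapor efficiency: EMV = (y_n - y_(n-1)) / (y*_n - y_(n-1)) * 100
EMV = (0.826 - 0.397) / (0.919 - 0.397) * 100 = 0.429 / 0.522 * 100 = 82.18

82.18 %


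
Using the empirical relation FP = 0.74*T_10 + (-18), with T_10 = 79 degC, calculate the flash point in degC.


FP = 0.74 * 79 + (-18) = 40.46

40.46 degC


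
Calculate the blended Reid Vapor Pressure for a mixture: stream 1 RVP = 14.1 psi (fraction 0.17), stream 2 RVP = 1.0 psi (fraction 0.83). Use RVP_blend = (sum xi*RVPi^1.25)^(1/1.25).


Chevron index: RVP_blend = (sum xi*RVPi^1.25)^(1/1.25)
RVP^1.25 terms: 0.17 * 14.1^1.25 + 0.83 * 1.0^1.25 = 5.47486
RVP_blend = 5.47486^(1/1.25) = 3.897

3.897 psi


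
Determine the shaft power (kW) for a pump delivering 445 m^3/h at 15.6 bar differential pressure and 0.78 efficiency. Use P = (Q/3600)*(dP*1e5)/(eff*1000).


Q = 445 / 3600 = 0.123611 m^3/s
P = 0.123611 * (15.6 * 1e5) / 0.78 / 1000 = 247.2

247.2 kW


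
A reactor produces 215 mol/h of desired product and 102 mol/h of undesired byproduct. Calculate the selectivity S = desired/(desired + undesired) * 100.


Selectivity = desired / (desired + undesired) * 100
Total products = 215 + 102 = 317 mol/h
S = 215 / 317 * 100
= 0.6782 * 100
= 67.82 %

67.82 %


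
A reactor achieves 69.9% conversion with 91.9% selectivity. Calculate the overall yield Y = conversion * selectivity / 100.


Overall yield = conversion (%) * selectivity (%) / 100
Conversion = 69.9%, Selectivity = 91.9%
Y = 69.9 * 91.9 / 100
= 64.2381 %

64.2381 %


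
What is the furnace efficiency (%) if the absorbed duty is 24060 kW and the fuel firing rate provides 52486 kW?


Furnace efficiency = Q_absorbed / Q_fuel * 100
= 24060 / 52486 * 100 = 45.84

45.84 %


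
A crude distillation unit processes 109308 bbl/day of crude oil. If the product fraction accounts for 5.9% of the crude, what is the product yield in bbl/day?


Crude throughput = 109308 bbl/day
Fraction yield = 5.9%
yield = throughput * fraction / 100
yield = 109308 * 5.9 / 100 = 6449.172

6449.172 bbl/day


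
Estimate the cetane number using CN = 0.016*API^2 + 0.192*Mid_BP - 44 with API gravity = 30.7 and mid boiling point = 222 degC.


CN = 0.016 * 30.7^2 + 0.192 * 222 - 44
CN = 15.07984 + 42.624 - 44 = 13.70384

13.70384


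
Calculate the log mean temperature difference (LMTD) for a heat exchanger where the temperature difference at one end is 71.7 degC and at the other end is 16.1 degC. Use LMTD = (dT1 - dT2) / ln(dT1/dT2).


LMTD = (dT1 - dT2) / ln(dT1/dT2)
= (71.7 - 16.1) / ln(71.7 / 16.1) = 55.6 / 1.49367 = 37.22

37.22 degC


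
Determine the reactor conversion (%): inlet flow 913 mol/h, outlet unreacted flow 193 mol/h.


X = (F_in - F_out) / F_in * 100
Moles reacted = 913 - 193 = 720
X = 720 / 913 * 100
= 0.7886 * 100
= 78.86 %

78.86 %


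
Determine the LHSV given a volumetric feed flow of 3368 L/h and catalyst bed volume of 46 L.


LHSV = volumetric feed rate / catalyst volume
= 3368 L/h / 46 L
= 73.22 h^-1

73.22 h^-1


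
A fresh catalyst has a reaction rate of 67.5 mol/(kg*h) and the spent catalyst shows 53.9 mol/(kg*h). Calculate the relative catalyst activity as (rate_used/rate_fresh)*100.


Activity (%) = (rate_used / rate_fresh) * 100
rate_used = 53.9, rate_fresh = 67.5
= (53.9 / 67.5) * 100
= 0.7985 * 100 = 79.85

79.85 %


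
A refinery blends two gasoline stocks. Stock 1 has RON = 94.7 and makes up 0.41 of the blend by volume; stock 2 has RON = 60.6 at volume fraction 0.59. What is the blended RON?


Linear blending: RON_blend = sum(vi * RONi)
Contribution 1: 0.41 * 94.7 = 38.827
Contribution 2: 0.59 * 60.6 = 35.754
RON_blend = 38.827 + 35.754 = 74.581

74.581


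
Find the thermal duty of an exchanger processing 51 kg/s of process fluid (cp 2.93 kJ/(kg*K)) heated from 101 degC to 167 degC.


Q = m_dot * cp * delta_T
delta_T = 167 - 101 = 66 K
Q = 51 * 2.93 * 66
= 149.43 * 66
= 9862.38 kW

9862.38 kW


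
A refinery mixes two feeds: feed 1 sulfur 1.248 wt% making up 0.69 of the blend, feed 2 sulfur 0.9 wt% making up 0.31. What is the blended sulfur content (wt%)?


Linear sulfur blending: S_blend = x1*S1 + x2*S2
Contribution 1: 0.69 * 1.248 = 0.86112 wt%
Contribution 2: 0.31 * 0.9 = 0.279 wt%
S_blend = 0.86112 + 0.279 = 1.14012

1.14012 wt%


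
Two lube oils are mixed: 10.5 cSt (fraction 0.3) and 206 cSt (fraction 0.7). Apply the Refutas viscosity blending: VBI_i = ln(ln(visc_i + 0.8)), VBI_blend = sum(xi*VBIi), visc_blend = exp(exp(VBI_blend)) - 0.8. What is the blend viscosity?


Refutas method: VBN_i = 14.534*ln(ln(visc_i + 0.8)) + 10.975, blended linearly by mass fraction; since VBN is linear in VBI_i = ln(ln(visc_i + 0.8)) and the fractions sum to 1, blend VBI directly: visc = exp(exp(VBI_blend)) - 0.8
VBI_1 = ln(ln(10.5 + 0.8)) = 0.88575
VBI_2 = ln(ln(206 + 0.8)) = 1.67368
VBI_blend = 0.3 * 0.88575 + 0.7 * 1.67368 = 1.4373
visc_blend = exp(exp(1.4373)) - 0.8 = 66.51

66.51 cSt


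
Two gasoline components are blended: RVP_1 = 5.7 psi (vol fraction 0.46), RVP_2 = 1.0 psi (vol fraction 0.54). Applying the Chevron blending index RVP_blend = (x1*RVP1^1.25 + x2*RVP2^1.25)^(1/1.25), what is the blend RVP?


Chevron index: RVP_blend = (sum xi*RVPi^1.25)^(1/1.25)
RVP^1.25 terms: 0.46 * 5.7^1.25 + 0.54 * 1.0^1.25 = 4.59137
RVP_blend = 4.59137^(1/1.25) = 3.385

3.385 psi


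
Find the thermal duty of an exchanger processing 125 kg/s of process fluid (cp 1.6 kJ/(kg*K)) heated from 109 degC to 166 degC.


Q = m_dot * cp * delta_T
delta_T = 166 - 109 = 57 K
Q = 125 * 1.6 * 57
= 200 * 57
= 11400 kW

11400 kW


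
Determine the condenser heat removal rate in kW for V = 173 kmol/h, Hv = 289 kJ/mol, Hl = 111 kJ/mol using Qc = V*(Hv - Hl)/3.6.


Qc = 173 * (289 - 111) / 3.6 = 173 * 178 / 3.6 = 8554

8554 kW


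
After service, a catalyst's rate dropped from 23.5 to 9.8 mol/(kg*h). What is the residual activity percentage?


Activity (%) = (rate_used / rate_fresh) * 100
rate_used = 9.8, rate_fresh = 23.5
= (9.8 / 23.5) * 100
= 0.4170 * 100 = 41.70

41.70 %


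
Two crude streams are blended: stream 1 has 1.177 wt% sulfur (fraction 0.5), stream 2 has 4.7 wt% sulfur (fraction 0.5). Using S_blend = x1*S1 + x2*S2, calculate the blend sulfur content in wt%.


Linear sulfur blending: S_blend = x1*S1 + x2*S2
Contribution 1: 0.5 * 1.177 = 0.5885 wt%
Contribution 2: 0.5 * 4.7 = 2.35 wt%
S_blend = 0.5885 + 2.35 = 2.9385

2.9385 wt%


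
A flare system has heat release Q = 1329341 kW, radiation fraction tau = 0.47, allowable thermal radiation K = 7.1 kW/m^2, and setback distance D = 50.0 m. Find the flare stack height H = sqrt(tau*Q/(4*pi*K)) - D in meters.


tau*Q/(4*pi*K) = 0.47 * 1329341 / (4 * pi * 7.1) = 7002.71
sqrt(7002.71) = 83.6822
H = 83.6822 - 50.0 = 33.68

33.68 m


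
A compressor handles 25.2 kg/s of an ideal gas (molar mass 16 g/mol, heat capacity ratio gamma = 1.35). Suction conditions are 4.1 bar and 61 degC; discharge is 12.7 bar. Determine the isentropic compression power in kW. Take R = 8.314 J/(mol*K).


Isentropic work: W = m*(gamma/(gamma-1))*(R*T1/MW)*((P2/P1)^((gamma-1)/gamma) - 1)
T1 = 61 + 273.15 = 334.15 K
Pressure ratio = 12.7 / 4.1 = 3.09756
Exponent = (1.35 - 1)/1.35 = 0.259259
(P2/P1)^exp - 1 = 3.09756^0.259259 - 1 = 0.340606
W = 25.2 * 1.35 / 0.35 * 8.314 * 334.15 / 16 * 0.340606 = 5748

5748 kW


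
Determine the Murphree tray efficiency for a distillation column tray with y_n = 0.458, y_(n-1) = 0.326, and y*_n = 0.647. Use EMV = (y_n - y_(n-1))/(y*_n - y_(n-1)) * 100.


Murphree vapor efficiency: EMV = (y_n - y_(n-1)) / (y*_n - y_(n-1)) * 100
EMV = (0.458 - 0.326) / (0.647 - 0.326) * 100 = 0.132 / 0.321 * 100 = 41.12

41.12 %


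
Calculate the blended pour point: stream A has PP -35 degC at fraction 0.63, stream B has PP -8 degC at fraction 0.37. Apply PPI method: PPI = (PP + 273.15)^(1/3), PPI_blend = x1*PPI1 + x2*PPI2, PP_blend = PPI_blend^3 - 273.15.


PPI_1 = (-35 + 273.15)^(1/3) = 6.198456
PPI_2 = (-8 + 273.15)^(1/3) = 6.42437
PPI_blend = 0.63 * 6.198456 + 0.37 * 6.42437 = 6.282044
PP_blend = 6.282044^3 - 273.15 = 247.9151 - 273.15 = -25.23

-25.23 degC


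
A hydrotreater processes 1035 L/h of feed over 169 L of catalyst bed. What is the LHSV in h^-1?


LHSV = volumetric feed rate / catalyst volume
= 1035 L/h / 169 L
= 6.124 h^-1

6.124 h^-1


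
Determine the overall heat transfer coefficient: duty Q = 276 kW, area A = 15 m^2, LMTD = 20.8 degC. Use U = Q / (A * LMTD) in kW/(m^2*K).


From Q = U*A*LMTD, U = Q / (A * LMTD)
U = 276 / (15 * 20.8) = 276 / 312 = 0.8846

0.8846 kW/(m^2*K)


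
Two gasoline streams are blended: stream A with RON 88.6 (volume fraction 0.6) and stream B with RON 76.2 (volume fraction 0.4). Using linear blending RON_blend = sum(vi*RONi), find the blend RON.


Linear blending: RON_blend = sum(vi * RONi)
Contribution 1: 0.6 * 88.6 = 53.16
Contribution 2: 0.4 * 76.2 = 30.48
RON_blend = 53.16 + 30.48 = 83.64

83.64


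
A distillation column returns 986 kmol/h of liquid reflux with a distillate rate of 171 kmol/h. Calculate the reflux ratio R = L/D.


Reflux ratio definition: R = L / D (liquid returned / distillate withdrawn)
L = 986 kmol/h, D = 171 kmol/h
R = 986 / 171 = 5.766

5.766


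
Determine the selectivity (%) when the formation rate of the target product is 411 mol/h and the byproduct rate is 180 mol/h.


Selectivity = desired / (desired + undesired) * 100
Total products = 411 + 180 = 591 mol/h
S = 411 / 591 * 100
= 0.6954 * 100
= 69.54 %

69.54 %


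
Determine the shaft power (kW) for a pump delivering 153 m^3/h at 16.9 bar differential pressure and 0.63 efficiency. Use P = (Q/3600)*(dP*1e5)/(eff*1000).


Q = 153 / 3600 = 0.0425 m^3/s
P = 0.0425 * (16.9 * 1e5) / 0.63 / 1000 = 114.0

114.0 kW


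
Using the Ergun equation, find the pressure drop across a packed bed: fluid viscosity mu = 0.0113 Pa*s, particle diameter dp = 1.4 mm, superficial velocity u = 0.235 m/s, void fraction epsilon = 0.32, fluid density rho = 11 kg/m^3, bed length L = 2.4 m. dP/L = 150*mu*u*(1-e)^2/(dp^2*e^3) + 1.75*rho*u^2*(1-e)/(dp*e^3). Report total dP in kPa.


dp = 1.4 mm = 0.0014 m
Viscous term = 150*0.0113*0.235*(1-0.32)^2 / (0.0014^2*0.32^3) = 2867800
Inertial term = 1.75*11*0.235^2*(1-0.32) / (0.0014*0.32^3) = 15757.9
dP/L = 2867800 + 15757.9 = 2883560 Pa/m
dP = 2883560 * 2.4 / 1000 = 6921 kPa

6921 kPa


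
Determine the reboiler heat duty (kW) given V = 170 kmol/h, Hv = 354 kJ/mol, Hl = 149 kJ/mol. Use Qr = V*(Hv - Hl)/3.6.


Qr = 170 * (354 - 149) / 3.6 = 170 * 205 / 3.6 = 9681

9681 kW


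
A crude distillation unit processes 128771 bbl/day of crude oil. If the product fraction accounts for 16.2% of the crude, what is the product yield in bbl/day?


Crude throughput = 128771 bbl/day
Fraction yield = 16.2%
yield = throughput * fraction / 100
yield = 128771 * 16.2 / 100 = 20860.902

20860.902 bbl/day


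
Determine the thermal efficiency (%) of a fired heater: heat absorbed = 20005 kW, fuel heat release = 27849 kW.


Furnace efficiency = Q_absorbed / Q_fuel * 100
= 20005 / 27849 * 100 = 71.83

71.83 %


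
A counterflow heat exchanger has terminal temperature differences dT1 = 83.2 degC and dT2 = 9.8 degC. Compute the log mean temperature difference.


LMTD = (dT1 - dT2) / ln(dT1/dT2)
= (83.2 - 9.8) / ln(83.2 / 9.8) = 73.4 / 2.13886 = 34.32

34.32 degC


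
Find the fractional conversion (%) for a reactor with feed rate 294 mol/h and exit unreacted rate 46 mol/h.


X = (F_in - F_out) / F_in * 100
Moles reacted = 294 - 46 = 248
X = 248 / 294 * 100
= 0.8435 * 100
= 84.35 %

84.35 %


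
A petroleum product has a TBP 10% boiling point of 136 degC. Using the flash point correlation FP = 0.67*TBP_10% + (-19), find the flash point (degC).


FP = 0.67 * 136 + (-19) = 72.12

72.12 degC


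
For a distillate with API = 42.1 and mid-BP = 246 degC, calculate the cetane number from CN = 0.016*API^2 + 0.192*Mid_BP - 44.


CN = 0.016 * 42.1^2 + 0.192 * 246 - 44
CN = 28.35856 + 47.232 - 44 = 31.59056

31.59056


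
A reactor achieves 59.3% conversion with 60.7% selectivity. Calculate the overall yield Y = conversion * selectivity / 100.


Overall yield = conversion (%) * selectivity (%) / 100
Conversion = 59.3%, Selectivity = 60.7%
Y = 59.3 * 60.7 / 100
= 35.9951 %

35.9951 %


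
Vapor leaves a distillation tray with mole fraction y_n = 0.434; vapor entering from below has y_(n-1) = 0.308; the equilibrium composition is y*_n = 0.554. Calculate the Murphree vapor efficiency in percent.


Murphree vapor efficiency: EMV = (y_n - y_(n-1)) / (y*_n - y_(n-1)) * 100
EMV = (0.434 - 0.308) / (0.554 - 0.308) * 100 = 0.126 / 0.246 * 100 = 51.22

51.22 %


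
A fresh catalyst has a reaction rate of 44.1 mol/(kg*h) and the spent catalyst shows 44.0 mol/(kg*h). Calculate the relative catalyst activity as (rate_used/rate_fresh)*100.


Activity (%) = (rate_used / rate_fresh) * 100
rate_used = 44.0, rate_fresh = 44.1
= (44.0 / 44.1) * 100
= 0.9977 * 100 = 99.77

99.77 %


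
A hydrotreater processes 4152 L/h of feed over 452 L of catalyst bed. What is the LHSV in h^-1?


LHSV = volumetric feed rate / catalyst volume
= 4152 L/h / 452 L
= 9.186 h^-1

9.186 h^-1


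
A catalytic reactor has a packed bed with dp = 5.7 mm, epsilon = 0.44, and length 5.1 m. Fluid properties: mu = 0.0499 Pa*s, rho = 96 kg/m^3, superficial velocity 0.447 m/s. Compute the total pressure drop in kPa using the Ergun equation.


dp = 5.7 mm = 0.0057 m
Viscous term = 150*0.0499*0.447*(1-0.44)^2 / (0.0057^2*0.44^3) = 379112
Inertial term = 1.75*96*0.447^2*(1-0.44) / (0.0057*0.44^3) = 38715
dP/L = 379112 + 38715 = 417827 Pa/m
dP = 417827 * 5.1 / 1000 = 2131 kPa

2131 kPa


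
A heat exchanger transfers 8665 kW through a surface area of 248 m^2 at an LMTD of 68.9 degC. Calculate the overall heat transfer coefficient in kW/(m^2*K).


From Q = U*A*LMTD, U = Q / (A * LMTD)
U = 8665 / (248 * 68.9) = 8665 / 17087.2 = 0.5071

0.5071 kW/(m^2*K)


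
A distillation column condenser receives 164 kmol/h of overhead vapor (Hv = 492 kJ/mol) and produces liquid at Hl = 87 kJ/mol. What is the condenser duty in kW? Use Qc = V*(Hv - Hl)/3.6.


Qc = 164 * (492 - 87) / 3.6 = 164 * 405 / 3.6 = 18450

18450 kW


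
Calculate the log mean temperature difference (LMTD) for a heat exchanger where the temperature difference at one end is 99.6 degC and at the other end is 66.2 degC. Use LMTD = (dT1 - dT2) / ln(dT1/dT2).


LMTD = (dT1 - dT2) / ln(dT1/dT2)
= (99.6 - 66.2) / ln(99.6 / 66.2) = 33.4 / 0.408482 = 81.77

81.77 degC


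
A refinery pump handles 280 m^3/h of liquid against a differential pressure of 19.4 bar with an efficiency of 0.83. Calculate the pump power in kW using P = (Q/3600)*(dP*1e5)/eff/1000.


Q = 280 / 3600 = 0.0777778 m^3/s
P = 0.0777778 * (19.4 * 1e5) / 0.83 / 1000 = 181.8

181.8 kW


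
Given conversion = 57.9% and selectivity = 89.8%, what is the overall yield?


Overall yield = conversion (%) * selectivity (%) / 100
Conversion = 57.9%, Selectivity = 89.8%
Y = 57.9 * 89.8 / 100
= 51.9942 %

51.9942 %


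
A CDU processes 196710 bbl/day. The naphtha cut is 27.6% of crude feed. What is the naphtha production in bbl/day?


Crude throughput = 196710 bbl/day
Fraction yield = 27.6%
yield = throughput * fraction / 100
yield = 196710 * 27.6 / 100 = 54291.96

54291.96 bbl/day


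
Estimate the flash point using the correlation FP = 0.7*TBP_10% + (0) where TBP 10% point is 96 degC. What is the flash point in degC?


FP = 0.7 * 96 + (0) = 67.2

67.2 degC


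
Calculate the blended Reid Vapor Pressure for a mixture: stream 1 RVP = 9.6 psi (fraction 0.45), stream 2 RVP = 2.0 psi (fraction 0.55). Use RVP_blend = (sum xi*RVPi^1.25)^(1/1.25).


Chevron index: RVP_blend = (sum xi*RVPi^1.25)^(1/1.25)
RVP^1.25 terms: 0.45 * 9.6^1.25 + 0.55 * 2.0^1.25 = 8.91229
RVP_blend = 8.91229^(1/1.25) = 5.754

5.754 psi


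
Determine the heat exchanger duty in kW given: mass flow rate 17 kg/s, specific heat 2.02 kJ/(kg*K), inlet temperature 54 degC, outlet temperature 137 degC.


Q = m_dot * cp * delta_T
delta_T = 137 - 54 = 83 K
Q = 17 * 2.02 * 83
= 34.34 * 83
= 2850.22 kW

2850.22 kW


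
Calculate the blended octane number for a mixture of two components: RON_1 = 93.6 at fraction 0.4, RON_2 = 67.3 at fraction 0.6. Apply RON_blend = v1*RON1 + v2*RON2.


Linear blending: RON_blend = sum(vi * RONi)
Contribution 1: 0.4 * 93.6 = 37.44
Contribution 2: 0.6 * 67.3 = 40.38
RON_blend = 37.44 + 40.38 = 77.82

77.82


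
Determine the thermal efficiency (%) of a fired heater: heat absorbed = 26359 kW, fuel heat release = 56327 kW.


Furnace efficiency = Q_absorbed / Q_fuel * 100
= 26359 / 56327 * 100 = 46.80

46.80 %


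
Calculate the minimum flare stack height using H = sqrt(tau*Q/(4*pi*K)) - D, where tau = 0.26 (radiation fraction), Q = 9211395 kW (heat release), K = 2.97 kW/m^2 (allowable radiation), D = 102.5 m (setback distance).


tau*Q/(4*pi*K) = 0.26 * 9211395 / (4 * pi * 2.97) = 64170.1
sqrt(64170.1) = 253.318
H = 253.318 - 102.5 = 150.8

150.8 m


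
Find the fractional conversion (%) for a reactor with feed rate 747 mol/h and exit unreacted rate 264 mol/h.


X = (F_in - F_out) / F_in * 100
Moles reacted = 747 - 264 = 483
X = 483 / 747 * 100
= 0.6466 * 100
= 64.66 %

64.66 %


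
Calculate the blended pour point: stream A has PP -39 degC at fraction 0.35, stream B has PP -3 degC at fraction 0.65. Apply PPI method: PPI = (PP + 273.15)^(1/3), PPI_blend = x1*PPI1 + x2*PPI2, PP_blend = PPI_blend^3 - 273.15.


PPI_1 = (-39 + 273.15)^(1/3) = 6.163557
PPI_2 = (-3 + 273.15)^(1/3) = 6.464501
PPI_blend = 0.35 * 6.163557 + 0.65 * 6.464501 = 6.359171
PP_blend = 6.359171^3 - 273.15 = 257.1589 - 273.15 = -15.99

-15.99 degC


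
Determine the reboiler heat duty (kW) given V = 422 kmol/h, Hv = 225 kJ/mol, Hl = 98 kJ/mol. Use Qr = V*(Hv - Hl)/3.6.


Qr = 422 * (225 - 98) / 3.6 = 422 * 127 / 3.6 = 14890

14890 kW


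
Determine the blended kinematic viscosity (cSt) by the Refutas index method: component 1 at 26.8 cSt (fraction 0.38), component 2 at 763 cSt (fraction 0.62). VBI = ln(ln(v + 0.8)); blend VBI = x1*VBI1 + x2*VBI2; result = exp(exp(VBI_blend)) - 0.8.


Refutas method: VBN_i = 14.534*ln(ln(visc_i + 0.8)) + 10.975, blended linearly by mass fraction; since VBN is linear in VBI_i = ln(ln(visc_i + 0.8)) and the fractions sum to 1, blend VBI directly: visc = exp(exp(VBI_blend)) - 0.8
VBI_1 = ln(ln(26.8 + 0.8)) = 1.19931
VBI_2 = ln(ln(763 + 0.8)) = 1.89286
VBI_blend = 0.38 * 1.19931 + 0.62 * 1.89286 = 1.62931
visc_blend = exp(exp(1.62931)) - 0.8 = 163.3

163.3 cSt


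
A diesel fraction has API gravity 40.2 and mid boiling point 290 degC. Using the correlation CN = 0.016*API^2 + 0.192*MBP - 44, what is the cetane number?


CN = 0.016 * 40.2^2 + 0.192 * 290 - 44
CN = 25.85664 + 55.68 - 44 = 37.53664

37.53664


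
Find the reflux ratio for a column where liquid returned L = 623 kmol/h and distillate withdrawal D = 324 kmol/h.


Reflux ratio definition: R = L / D (liquid returned / distillate withdrawn)
L = 623 kmol/h, D = 324 kmol/h
R = 623 / 324 = 1.923

1.923


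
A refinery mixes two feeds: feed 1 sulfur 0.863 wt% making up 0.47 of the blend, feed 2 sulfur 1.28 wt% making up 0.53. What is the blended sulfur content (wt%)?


Linear sulfur blending: S_blend = x1*S1 + x2*S2
Contribution 1: 0.47 * 0.863 = 0.40561 wt%
Contribution 2: 0.53 * 1.28 = 0.6784 wt%
S_blend = 0.40561 + 0.6784 = 1.08401

1.08401 wt%


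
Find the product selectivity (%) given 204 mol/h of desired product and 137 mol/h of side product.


Selectivity = desired / (desired + undesired) * 100
Total products = 204 + 137 = 341 mol/h
S = 204 / 341 * 100
= 0.5982 * 100
= 59.82 %

59.82 %


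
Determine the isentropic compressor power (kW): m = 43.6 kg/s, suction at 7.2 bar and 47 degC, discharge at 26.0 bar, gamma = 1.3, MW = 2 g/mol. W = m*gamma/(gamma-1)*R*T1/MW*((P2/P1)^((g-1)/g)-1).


Isentropic work: W = m*(gamma/(gamma-1))*(R*T1/MW)*((P2/P1)^((gamma-1)/gamma) - 1)
T1 = 47 + 273.15 = 320.15 K
Pressure ratio = 26.0 / 7.2 = 3.61111
Exponent = (1.3 - 1)/1.3 = 0.230769
(P2/P1)^exp - 1 = 3.61111^0.230769 - 1 = 0.344888
W = 43.6 * 1.3 / 0.3 * 8.314 * 320.15 / 2 * 0.344888 = 86720

86720 kW


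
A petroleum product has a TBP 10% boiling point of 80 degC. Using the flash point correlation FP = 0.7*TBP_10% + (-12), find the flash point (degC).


FP = 0.7 * 80 + (-12) = 44

44 degC


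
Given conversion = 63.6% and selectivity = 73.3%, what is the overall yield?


Overall yield = conversion (%) * selectivity (%) / 100
Conversion = 63.6%, Selectivity = 73.3%
Y = 63.6 * 73.3 / 100
= 46.6188 %

46.6188 %


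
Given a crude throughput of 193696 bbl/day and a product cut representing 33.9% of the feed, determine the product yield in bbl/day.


Crude throughput = 193696 bbl/day
Fraction yield = 33.9%
yield = throughput * fraction / 100
yield = 193696 * 33.9 / 100 = 65662.944

65662.944 bbl/day


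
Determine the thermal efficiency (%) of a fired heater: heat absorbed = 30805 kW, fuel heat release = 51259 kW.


Furnace efficiency = Q_absorbed / Q_fuel * 100
= 30805 / 51259 * 100 = 60.10

60.10 %


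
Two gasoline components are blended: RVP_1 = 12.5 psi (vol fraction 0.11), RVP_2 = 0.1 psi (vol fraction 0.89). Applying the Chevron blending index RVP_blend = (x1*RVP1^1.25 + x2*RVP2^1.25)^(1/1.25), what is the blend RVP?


Chevron index: RVP_blend = (sum xi*RVPi^1.25)^(1/1.25)
RVP^1.25 terms: 0.11 * 12.5^1.25 + 0.89 * 0.1^1.25 = 2.63546
RVP_blend = 2.63546^(1/1.25) = 2.171

2.171 psi


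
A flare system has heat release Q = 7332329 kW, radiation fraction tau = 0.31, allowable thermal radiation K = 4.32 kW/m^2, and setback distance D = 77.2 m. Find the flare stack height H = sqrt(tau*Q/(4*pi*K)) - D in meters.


tau*Q/(4*pi*K) = 0.31 * 7332329 / (4 * pi * 4.32) = 41870.7
sqrt(41870.7) = 204.623
H = 204.623 - 77.2 = 127.4

127.4 m


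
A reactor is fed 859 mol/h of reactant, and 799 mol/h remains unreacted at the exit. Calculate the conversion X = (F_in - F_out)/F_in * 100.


X = (F_in - F_out) / F_in * 100
Moles reacted = 859 - 799 = 60
X = 60 / 859 * 100
= 0.06985 * 100
= 6.985 %

6.985 %


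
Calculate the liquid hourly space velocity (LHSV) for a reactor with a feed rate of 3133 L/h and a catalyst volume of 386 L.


LHSV = volumetric feed rate / catalyst volume
= 3133 L/h / 386 L
= 8.117 h^-1

8.117 h^-1


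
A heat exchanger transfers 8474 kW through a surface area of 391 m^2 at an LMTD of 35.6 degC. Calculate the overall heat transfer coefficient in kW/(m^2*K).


From Q = U*A*LMTD, U = Q / (A * LMTD)
U = 8474 / (391 * 35.6) = 8474 / 13919.6 = 0.6088

0.6088 kW/(m^2*K)


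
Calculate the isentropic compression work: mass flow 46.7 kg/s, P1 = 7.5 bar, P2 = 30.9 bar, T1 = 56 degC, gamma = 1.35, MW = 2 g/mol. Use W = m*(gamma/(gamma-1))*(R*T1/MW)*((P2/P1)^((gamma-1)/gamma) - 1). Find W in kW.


Isentropic work: W = m*(gamma/(gamma-1))*(R*T1/MW)*((P2/P1)^((gamma-1)/gamma) - 1)
T1 = 56 + 273.15 = 329.15 K
Pressure ratio = 30.9 / 7.5 = 4.12
Exponent = (1.35 - 1)/1.35 = 0.259259
(P2/P1)^exp - 1 = 4.12^0.259259 - 1 = 0.443503
W = 46.7 * 1.35 / 0.35 * 8.314 * 329.15 / 2 * 0.443503 = 109300

109300 kW


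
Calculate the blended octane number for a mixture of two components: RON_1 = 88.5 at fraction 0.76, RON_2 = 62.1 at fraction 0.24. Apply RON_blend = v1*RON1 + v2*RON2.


Linear blending: RON_blend = sum(vi * RONi)
Contribution 1: 0.76 * 88.5 = 67.26
Contribution 2: 0.24 * 62.1 = 14.904
RON_blend = 67.26 + 14.904 = 82.164

82.164


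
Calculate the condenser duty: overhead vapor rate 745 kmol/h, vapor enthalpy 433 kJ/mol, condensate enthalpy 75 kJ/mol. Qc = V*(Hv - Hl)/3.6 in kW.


Qc = 745 * (433 - 75) / 3.6 = 745 * 358 / 3.6 = 74090

74090 kW


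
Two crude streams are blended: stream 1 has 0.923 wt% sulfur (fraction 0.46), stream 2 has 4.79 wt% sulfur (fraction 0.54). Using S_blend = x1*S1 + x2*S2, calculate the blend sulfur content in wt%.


Linear sulfur blending: S_blend = x1*S1 + x2*S2
Contribution 1: 0.46 * 0.923 = 0.42458 wt%
Contribution 2: 0.54 * 4.79 = 2.5866 wt%
S_blend = 0.42458 + 2.5866 = 3.01118

3.01118 wt%


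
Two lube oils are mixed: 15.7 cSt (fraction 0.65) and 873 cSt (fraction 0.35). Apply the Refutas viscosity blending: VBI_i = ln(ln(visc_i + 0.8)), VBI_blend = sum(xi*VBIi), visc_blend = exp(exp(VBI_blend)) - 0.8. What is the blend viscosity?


Refutas method: VBN_i = 14.534*ln(ln(visc_i + 0.8)) + 10.975, blended linearly by mass fraction; since VBN is linear in VBI_i = ln(ln(visc_i + 0.8)) and the fractions sum to 1, blend VBI directly: visc = exp(exp(VBI_blend)) - 0.8
VBI_1 = ln(ln(15.7 + 0.8)) = 1.03082
VBI_2 = ln(ln(873 + 0.8)) = 1.91292
VBI_blend = 0.65 * 1.03082 + 0.35 * 1.91292 = 1.33956
visc_blend = exp(exp(1.33956)) - 0.8 = 44.68

44.68 cSt


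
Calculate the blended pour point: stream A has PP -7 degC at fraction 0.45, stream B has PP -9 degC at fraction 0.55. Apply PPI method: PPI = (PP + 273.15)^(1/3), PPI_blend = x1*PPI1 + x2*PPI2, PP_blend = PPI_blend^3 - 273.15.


PPI_1 = (-7 + 273.15)^(1/3) = 6.432436
PPI_2 = (-9 + 273.15)^(1/3) = 6.416283
PPI_blend = 0.45 * 6.432436 + 0.55 * 6.416283 = 6.423552
PP_blend = 6.423552^3 - 273.15 = 265.0487 - 273.15 = -8.1

-8.1 degC


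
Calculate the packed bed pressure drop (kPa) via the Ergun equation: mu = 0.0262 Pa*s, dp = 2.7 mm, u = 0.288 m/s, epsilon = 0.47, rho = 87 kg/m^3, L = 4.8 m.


dp = 2.7 mm = 0.0027 m
Viscous term = 150*0.0262*0.288*(1-0.47)^2 / (0.0027^2*0.47^3) = 420064
Inertial term = 1.75*87*0.288^2*(1-0.47) / (0.0027*0.47^3) = 23876
dP/L = 420064 + 23876 = 443940 Pa/m
dP = 443940 * 4.8 / 1000 = 2131 kPa

2131 kPa


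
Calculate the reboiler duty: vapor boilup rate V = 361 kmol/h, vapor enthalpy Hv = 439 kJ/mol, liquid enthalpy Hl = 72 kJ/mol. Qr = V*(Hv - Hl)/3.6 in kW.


Qr = 361 * (439 - 72) / 3.6 = 361 * 367 / 3.6 = 36800

36800 kW


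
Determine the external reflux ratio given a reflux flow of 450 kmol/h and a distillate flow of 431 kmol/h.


Reflux ratio definition: R = L / D (liquid returned / distillate withdrawn)
L = 450 kmol/h, D = 431 kmol/h
R = 450 / 431 = 1.044

1.044


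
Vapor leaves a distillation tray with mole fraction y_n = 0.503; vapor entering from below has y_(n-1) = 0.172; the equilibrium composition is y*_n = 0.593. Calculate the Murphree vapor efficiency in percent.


Murphree vapor efficiency: EMV = (y_n - y_(n-1)) / (y*_n - y_(n-1)) * 100
EMV = (0.503 - 0.172) / (0.593 - 0.172) * 100 = 0.331 / 0.421 * 100 = 78.62

78.62 %


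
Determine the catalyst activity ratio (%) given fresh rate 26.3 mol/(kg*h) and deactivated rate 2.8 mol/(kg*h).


Activity (%) = (rate_used / rate_fresh) * 100
rate_used = 2.8, rate_fresh = 26.3
= (2.8 / 26.3) * 100
= 0.1065 * 100 = 10.65

10.65 %


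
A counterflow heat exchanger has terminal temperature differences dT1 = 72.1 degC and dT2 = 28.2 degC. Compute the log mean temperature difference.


LMTD = (dT1 - dT2) / ln(dT1/dT2)
= (72.1 - 28.2) / ln(72.1 / 28.2) = 43.9 / 0.938732 = 46.77

46.77 degC


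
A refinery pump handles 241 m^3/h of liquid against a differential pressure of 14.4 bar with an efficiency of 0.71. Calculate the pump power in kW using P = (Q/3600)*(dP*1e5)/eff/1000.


Q = 241 / 3600 = 0.0669444 m^3/s
P = 0.0669444 * (14.4 * 1e5) / 0.71 / 1000 = 135.8

135.8 kW


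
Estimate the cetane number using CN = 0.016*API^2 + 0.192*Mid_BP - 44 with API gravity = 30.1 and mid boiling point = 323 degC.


CN = 0.016 * 30.1^2 + 0.192 * 323 - 44
CN = 14.49616 + 62.016 - 44 = 32.51216

32.51216


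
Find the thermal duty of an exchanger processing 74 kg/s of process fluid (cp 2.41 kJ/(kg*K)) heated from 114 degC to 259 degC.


Q = m_dot * cp * delta_T
delta_T = 259 - 114 = 145 K
Q = 74 * 2.41 * 145
= 178.34 * 145
= 25859.3 kW

25859.3 kW


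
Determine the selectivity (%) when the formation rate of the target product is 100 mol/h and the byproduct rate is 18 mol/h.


Selectivity = desired / (desired + undesired) * 100
Total products = 100 + 18 = 118 mol/h
S = 100 / 118 * 100
= 0.8475 * 100
= 84.75 %

84.75 %


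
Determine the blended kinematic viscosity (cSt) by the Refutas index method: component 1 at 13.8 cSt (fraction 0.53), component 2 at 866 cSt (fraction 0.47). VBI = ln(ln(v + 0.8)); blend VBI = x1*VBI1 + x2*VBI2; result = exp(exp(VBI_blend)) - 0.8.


Refutas method: VBN_i = 14.534*ln(ln(visc_i + 0.8)) + 10.975, blended linearly by mass fraction; since VBN is linear in VBI_i = ln(ln(visc_i + 0.8)) and the fractions sum to 1, blend VBI directly: visc = exp(exp(VBI_blend)) - 0.8
VBI_1 = ln(ln(13.8 + 0.8)) = 0.986198
VBI_2 = ln(ln(866 + 0.8)) = 1.91173
VBI_blend = 0.53 * 0.986198 + 0.47 * 1.91173 = 1.4212
visc_blend = exp(exp(1.4212)) - 0.8 = 62.13

62.13 cSt
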